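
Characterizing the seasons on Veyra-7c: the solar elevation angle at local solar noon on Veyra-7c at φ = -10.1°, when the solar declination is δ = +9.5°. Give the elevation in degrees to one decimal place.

70.4°

At local noon the hour angle is zero, so the zenith angle equals |φ − δ| = |-10.1° − (+9.500°)| = 19.600°.
Elevation = 90° − 19.600° = 70.4°.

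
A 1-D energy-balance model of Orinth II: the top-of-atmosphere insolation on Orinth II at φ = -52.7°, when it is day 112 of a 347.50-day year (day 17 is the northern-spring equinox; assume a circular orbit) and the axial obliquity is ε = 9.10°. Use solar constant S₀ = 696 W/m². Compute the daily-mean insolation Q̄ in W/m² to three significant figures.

Q̄ ≈ 92.2 W/m²

Solar longitude: λ_s = 360° × (112 − 17)/347.50 = 98.417°.
sin δ = sin 9.10° × sin 98.417° = 0.15645, so δ = +9.001°.
cos H₀ = −tan(-52.7°) tan(+9.001°) = 0.2079, H₀ = 1.3613 rad.
Bracket: H₀ sin φ sin δ + cos φ cos δ sin H₀ = 1.3613×-0.79547×0.15645 + 0.60599×0.98769×0.97814 = -0.169416 + 0.585446 = 0.416030.
Q̄ = (S₀/π) × [bracket] = (696/π) × 0.416030 = 92.17 W/m².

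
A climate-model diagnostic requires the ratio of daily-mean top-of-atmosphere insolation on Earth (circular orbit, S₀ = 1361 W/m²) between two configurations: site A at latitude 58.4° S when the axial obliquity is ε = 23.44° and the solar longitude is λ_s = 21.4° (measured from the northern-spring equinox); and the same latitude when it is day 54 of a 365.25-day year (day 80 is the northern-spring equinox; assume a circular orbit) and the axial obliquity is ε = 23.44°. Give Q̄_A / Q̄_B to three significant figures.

Q̄_A / Q̄_B ≈ 0.442

— Configuration A (φ=-58.4°):
Solar declination: sin δ = sin ε · sin λ_s = sin 23.44° × sin 21.4° = 0.14514, so δ = +8.346°.
cos H₀ = −tan(-58.4°) tan(+8.346°) = 0.2385, H₀ = 1.3300 rad.
Bracket: H₀ sin φ sin δ + cos φ cos δ sin H₀ = 1.3300×-0.85173×0.14514 + 0.52399×0.98941×0.97115 = -0.164415 + 0.503484 = 0.339069.
Q̄ = (S₀/π) × [bracket] = (1361/π) × 0.339069 = 146.89 W/m².
— Configuration B (φ=-58.4°):
Solar longitude: λ_s = 360° × (54 − 80)/365.25 = -25.626°, i.e. -25.626° + 360° = 334.374°.
sin δ = sin 23.44° × sin 334.374° = -0.17204, so δ = -9.907°.
cos H₀ = −tan(-58.4°) tan(-9.907°) = -0.2839, H₀ = 1.8586 rad.
Bracket: H₀ sin φ sin δ + cos φ cos δ sin H₀ = 1.8586×-0.85173×-0.17204 + 0.52399×0.98509×0.95886 = 0.272344 + 0.494942 = 0.767286.
Q̄ = (S₀/π) × [bracket] = (1361/π) × 0.767286 = 332.40 W/m².
Ratio Q̄_A / Q̄_B = 146.89 / 332.40 = 0.4419.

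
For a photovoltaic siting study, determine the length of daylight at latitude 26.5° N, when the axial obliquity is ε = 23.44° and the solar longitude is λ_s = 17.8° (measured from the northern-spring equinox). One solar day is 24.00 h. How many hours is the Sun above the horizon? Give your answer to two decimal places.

Solar declination: sin δ = sin ε · sin λ_s = sin 23.44° × sin 17.8° = 0.12160, so δ = +6.985°.
cos H₀ = −tan φ · tan δ = −tan(+26.5°) × tan(+6.985°) = -0.0611, so H₀ = 1.6319 rad = 93.50°.
Daylight = 2H₀/(2π) × 24.00 h = (1.6319/π) × 24.00 = 12.47 h.

12.47 h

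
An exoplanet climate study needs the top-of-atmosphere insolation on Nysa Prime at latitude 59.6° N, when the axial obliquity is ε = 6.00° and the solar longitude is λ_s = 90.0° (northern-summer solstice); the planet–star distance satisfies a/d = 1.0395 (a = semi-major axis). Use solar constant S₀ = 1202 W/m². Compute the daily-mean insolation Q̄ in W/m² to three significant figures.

Solar declination: sin δ = sin ε · sin λ_s = sin 6.00° × sin 90.0° = 0.10453, so δ = +6.000°.
cos H₀ = −tan(+59.6°) tan(+6.000°) = -0.1791, H₀ = 1.7509 rad.
Bracket: H₀ sin φ sin δ + cos φ cos δ sin H₀ = 1.7509×0.86251×0.10453 + 0.50603×0.99452×0.98382 = 0.157858 + 0.495114 = 0.652972.
Inverse-square distance factor (a/d)² = 1.0395² = 1.080560.
Q̄ = (S₀/π) × 1.080560 × [bracket] = (1202/π) × 1.080560 × 0.652972 = 270.0 W/m².

Q̄ ≈ 270 W/m²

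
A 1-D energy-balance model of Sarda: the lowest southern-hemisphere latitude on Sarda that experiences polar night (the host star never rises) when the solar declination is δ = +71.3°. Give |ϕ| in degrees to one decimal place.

Polar night requires cos h₀ = −tan ϕ tan δ ≥ 1, i.e. tan ϕ tan δ ≤ −1.
The boundary is |tan ϕ| · |tan δ| = 1, so |ϕ| = 90° − |δ| = 90° − 71.3° = 18.7° in the southern hemisphere.

|ϕ| = 18.7°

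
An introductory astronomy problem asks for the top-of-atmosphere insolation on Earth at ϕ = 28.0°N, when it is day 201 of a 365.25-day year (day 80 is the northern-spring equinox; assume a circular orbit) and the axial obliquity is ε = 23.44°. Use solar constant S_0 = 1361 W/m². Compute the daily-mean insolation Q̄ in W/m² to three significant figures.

Q̄ ≈ 477 W/m²

Solar longitude: L_s = 360° × (201 − 80)/365.25 = 119.261°.
sin δ = sin 23.44° × sin 119.261° = 0.34703, so δ = +20.306°.
cos h₀ = −tan(+28.0°) tan(+20.306°) = -0.1967, h₀ = 1.7688 rad.
Bracket: h₀ sin ϕ sin δ + cos ϕ cos δ sin h₀ = 1.7688×0.46947×0.34703 + 0.88295×0.93785×0.98045 = 0.288173 + 0.811886 = 1.100059.
Q̄ = (S_0/π) × [bracket] = (1361/π) × 1.100059 = 476.6 W/m².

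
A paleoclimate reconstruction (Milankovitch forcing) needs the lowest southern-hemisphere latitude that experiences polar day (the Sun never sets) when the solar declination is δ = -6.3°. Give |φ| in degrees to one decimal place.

Polar day requires cos H₀ = −tan φ tan δ ≤ −1, i.e. tan φ tan δ ≥ 1.
The boundary is |tan φ| · |tan δ| = 1, so |φ| = 90° − |δ| = 90° − 6.3° = 83.7° in the southern hemisphere.

|φ| = 83.7°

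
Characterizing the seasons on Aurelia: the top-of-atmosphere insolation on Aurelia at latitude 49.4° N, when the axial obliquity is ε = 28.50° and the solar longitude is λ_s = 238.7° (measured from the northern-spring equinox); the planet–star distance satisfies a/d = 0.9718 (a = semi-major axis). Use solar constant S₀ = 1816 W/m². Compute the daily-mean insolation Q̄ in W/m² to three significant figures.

Solar declination: sin δ = sin ε · sin λ_s = sin 28.50° × sin 238.7° = -0.40771, so δ = -24.061°.
cos H₀ = −tan(+49.4°) tan(-24.061°) = 0.5210, H₀ = 1.0228 rad.
Bracket: H₀ sin φ sin δ + cos φ cos δ sin H₀ = 1.0228×0.75927×-0.40771 + 0.65077×0.91311×0.85359 = -0.316620 + 0.507224 = 0.190604.
Inverse-square distance factor (a/d)² = 0.9718² = 0.944395.
Q̄ = (S₀/π) × 0.944395 × [bracket] = (1816/π) × 0.944395 × 0.190604 = 104.1 W/m².

Q̄ ≈ 104 W/m²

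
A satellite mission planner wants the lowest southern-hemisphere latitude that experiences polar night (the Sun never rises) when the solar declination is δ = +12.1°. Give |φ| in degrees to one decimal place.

Polar night requires cos H₀ = −tan φ tan δ ≥ 1, i.e. tan φ tan δ ≤ −1.
The boundary is |tan φ| · |tan δ| = 1, so |φ| = 90° − |δ| = 90° − 12.1° = 77.9° in the southern hemisphere.

|φ| = 77.9°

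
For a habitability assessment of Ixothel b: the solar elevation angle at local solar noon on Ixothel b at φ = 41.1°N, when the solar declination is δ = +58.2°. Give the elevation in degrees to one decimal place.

72.9°

At local noon the hour angle is zero, so the zenith angle equals |φ − δ| = |+41.1° − (+58.200°)| = 17.100°.
Elevation = 90° − 17.100° = 72.9°.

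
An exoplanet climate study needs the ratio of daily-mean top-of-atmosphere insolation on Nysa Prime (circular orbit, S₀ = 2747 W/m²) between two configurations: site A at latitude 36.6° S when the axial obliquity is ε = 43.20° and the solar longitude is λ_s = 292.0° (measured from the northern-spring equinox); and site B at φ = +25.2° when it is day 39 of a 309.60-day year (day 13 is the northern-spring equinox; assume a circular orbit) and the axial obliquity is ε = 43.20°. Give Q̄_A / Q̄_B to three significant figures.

— Configuration A (φ=-36.6°):
Solar declination: sin δ = sin ε · sin λ_s = sin 43.20° × sin 292.0° = -0.63470, so δ = -39.398°.
cos H₀ = −tan(-36.6°) tan(-39.398°) = -0.6100, H₀ = 2.2268 rad.
Bracket: H₀ sin φ sin δ + cos φ cos δ sin H₀ = 2.2268×-0.59622×-0.63470 + 0.80282×0.77276×0.79241 = 0.842668 + 0.491601 = 1.334269.
Q̄ = (S₀/π) × [bracket] = (2747/π) × 1.334269 = 1166.7 W/m².
— Configuration B (φ=+25.2°):
Solar longitude: λ_s = 360° × (39 − 13)/309.60 = 30.233°.
sin δ = sin 43.20° × sin 30.233° = 0.34468, so δ = +20.162°.
cos H₀ = −tan(+25.2°) tan(+20.162°) = -0.1728, H₀ = 1.7444 rad.
Bracket: H₀ sin φ sin δ + cos φ cos δ sin H₀ = 1.7444×0.42578×0.34468 + 0.90483×0.93872×0.98496 = 0.256004 + 0.836607 = 1.092611.
Q̄ = (S₀/π) × [bracket] = (2747/π) × 1.092611 = 955.38 W/m².
Ratio Q̄_A / Q̄_B = 1166.7 / 955.38 = 1.221.

Q̄_A / Q̄_B ≈ 1.22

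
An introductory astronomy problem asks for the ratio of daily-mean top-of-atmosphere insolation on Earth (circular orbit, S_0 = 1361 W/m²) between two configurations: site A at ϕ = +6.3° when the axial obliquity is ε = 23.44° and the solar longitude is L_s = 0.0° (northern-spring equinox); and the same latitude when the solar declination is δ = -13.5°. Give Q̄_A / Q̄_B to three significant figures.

Q̄_A / Q̄_B ≈ 1.07

— Configuration A (ϕ=+6.3°):
Solar declination: sin δ = sin ε · sin L_s = sin 23.44° × sin 0.0° = 0.00000, so δ = +0.000°.
cos h₀ = −tan(+6.3°) tan(+0.000°) = -0.0000, h₀ = 1.5708 rad.
Bracket: h₀ sin ϕ sin δ + cos ϕ cos δ sin h₀ = 1.5708×0.10973×0.00000 + 0.99396×1.00000×1.00000 = 0.000000 + 0.993960 = 0.993960.
Q̄ = (S_0/π) × [bracket] = (1361/π) × 0.993960 = 430.60 W/m².
— Configuration B (ϕ=+6.3°):
cos h₀ = −tan(+6.3°) tan(-13.500°) = 0.0265, h₀ = 1.5443 rad.
Bracket: h₀ sin ϕ sin δ + cos ϕ cos δ sin h₀ = 1.5443×0.10973×-0.23345 + 0.99396×0.97237×0.99965 = -0.039560 + 0.966159 = 0.926599.
Q̄ = (S_0/π) × [bracket] = (1361/π) × 0.926599 = 401.42 W/m².
Ratio Q̄_A / Q̄_B = 430.60 / 401.42 = 1.073.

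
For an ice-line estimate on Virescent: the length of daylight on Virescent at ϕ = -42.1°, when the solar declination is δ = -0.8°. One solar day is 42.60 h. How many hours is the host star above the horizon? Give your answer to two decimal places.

21.47 h

cos h₀ = −tan ϕ · tan δ = −tan(-42.1°) × tan(-0.800°) = -0.0126, so h₀ = 1.5834 rad = 90.72°.
Daylight = 2h₀/(2π) × 42.60 h = (1.5834/π) × 42.60 = 21.47 h.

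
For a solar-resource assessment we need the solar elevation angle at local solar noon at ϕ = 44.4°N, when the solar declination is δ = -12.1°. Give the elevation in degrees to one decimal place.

At local noon the hour angle is zero, so the zenith angle equals |ϕ − δ| = |+44.4° − (-12.100°)| = 56.500°.
Elevation = 90° − 56.500° = 33.5°.

33.5°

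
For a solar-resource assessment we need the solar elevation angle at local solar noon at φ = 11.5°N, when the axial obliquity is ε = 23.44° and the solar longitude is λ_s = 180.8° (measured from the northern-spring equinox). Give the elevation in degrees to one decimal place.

Solar declination: sin δ = sin ε · sin λ_s = sin 23.44° × sin 180.8° = -0.00555, so δ = -0.318°.
At local noon the hour angle is zero, so the zenith angle equals |φ − δ| = |+11.5° − (-0.318°)| = 11.818°.
Elevation = 90° − 11.818° = 78.2°.

78.2°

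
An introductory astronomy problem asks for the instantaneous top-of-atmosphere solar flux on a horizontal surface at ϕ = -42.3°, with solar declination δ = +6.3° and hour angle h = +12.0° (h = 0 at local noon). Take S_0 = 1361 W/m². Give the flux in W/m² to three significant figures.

878 W/m²

cos θ_z = sin ϕ sin δ + cos ϕ cos δ cos h = -0.073853 + 0.719099 = 0.645246.
Flux = S_0 · cos θ_z = 1361 × 0.645246 = 878.2 W/m².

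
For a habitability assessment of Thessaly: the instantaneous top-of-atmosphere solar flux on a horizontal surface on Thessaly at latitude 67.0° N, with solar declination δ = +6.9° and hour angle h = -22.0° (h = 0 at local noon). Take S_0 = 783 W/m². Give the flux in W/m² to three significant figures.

368 W/m²

cos θ_z = sin ϕ sin δ + cos ϕ cos δ cos h = 0.110587 + 0.359656 = 0.470243.
Flux = S_0 · cos θ_z = 783 × 0.470243 = 368.2 W/m².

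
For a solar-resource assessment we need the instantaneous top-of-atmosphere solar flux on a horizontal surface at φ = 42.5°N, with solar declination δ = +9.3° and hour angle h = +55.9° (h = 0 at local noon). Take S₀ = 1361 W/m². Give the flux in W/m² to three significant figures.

704 W/m²

cos θ_z = sin φ sin δ + cos φ cos δ cos h = 0.109178 + 0.407913 = 0.517091.
Flux = S₀ · cos θ_z = 1361 × 0.517091 = 703.8 W/m².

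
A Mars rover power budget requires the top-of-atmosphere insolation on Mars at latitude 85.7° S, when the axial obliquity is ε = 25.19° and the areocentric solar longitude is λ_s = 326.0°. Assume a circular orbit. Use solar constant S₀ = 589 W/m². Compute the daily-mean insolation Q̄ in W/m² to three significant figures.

Q̄ ≈ 140 W/m²

sin δ = sin 25.19° × sin 326.0° = -0.23800, so δ = -13.769°.
cos H₀ = −tan(-85.7°) tan(-13.769°) = -3.2590 ≤ −1 ⇒ polar day, H₀ = π.
Bracket: H₀ sin φ sin δ + cos φ cos δ sin H₀ = 3.1416×-0.99719×-0.23800 + 0.07498×0.97126×0.00000 = 0.745600 + 0.000000 = 0.745600.
Q̄ = (S₀/π) × [bracket] = (589/π) × 0.745600 = 139.8 W/m².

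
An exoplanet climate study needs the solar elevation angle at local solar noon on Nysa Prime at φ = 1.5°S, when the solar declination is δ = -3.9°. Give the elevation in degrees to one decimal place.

At local noon the hour angle is zero, so the zenith angle equals |φ − δ| = |-1.5° − (-3.900°)| = 2.400°.
Elevation = 90° − 2.400° = 87.6°.

87.6°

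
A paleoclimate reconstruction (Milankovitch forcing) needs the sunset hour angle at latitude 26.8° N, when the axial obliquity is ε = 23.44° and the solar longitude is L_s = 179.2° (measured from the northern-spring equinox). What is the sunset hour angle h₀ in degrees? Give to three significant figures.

Solar declination: sin δ = sin ε · sin L_s = sin 23.44° × sin 179.2° = 0.00555, so δ = +0.318°.
cos h₀ = −tan ϕ · tan δ = −tan(+26.8°) × tan(+0.318°) = -0.0028, so h₀ = 1.5736 rad = 90.16°.

h₀ = 90.2°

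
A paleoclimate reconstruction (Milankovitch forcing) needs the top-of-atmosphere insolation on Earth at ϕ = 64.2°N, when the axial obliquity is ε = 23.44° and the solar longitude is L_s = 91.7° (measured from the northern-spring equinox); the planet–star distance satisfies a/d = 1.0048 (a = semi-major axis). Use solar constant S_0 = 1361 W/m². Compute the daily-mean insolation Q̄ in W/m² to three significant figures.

Q̄ ≈ 497 W/m²

Solar declination: sin δ = sin ε · sin L_s = sin 23.44° × sin 91.7° = 0.39761, so δ = +23.429°.
cos h₀ = −tan(+64.2°) tan(+23.429°) = -0.8964, h₀ = 2.6824 rad.
Bracket: h₀ sin ϕ sin δ + cos ϕ cos δ sin h₀ = 2.6824×0.90032×0.39761 + 0.43523×0.91755×0.44323 = 0.960235 + 0.177002 = 1.137237.
Inverse-square distance factor (a/d)² = 1.0048² = 1.009623.
Q̄ = (S_0/π) × 1.009623 × [bracket] = (1361/π) × 1.009623 × 1.137237 = 497.4 W/m².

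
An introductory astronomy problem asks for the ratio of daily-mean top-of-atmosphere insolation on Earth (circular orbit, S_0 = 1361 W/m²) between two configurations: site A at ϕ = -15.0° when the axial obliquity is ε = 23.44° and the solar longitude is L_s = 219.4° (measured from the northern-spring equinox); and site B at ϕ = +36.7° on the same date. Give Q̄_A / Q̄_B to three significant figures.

— Configuration A (ϕ=-15.0°):
Solar declination: sin δ = sin ε · sin L_s = sin 23.44° × sin 219.4° = -0.25249, so δ = -14.625°.
cos h₀ = −tan(-15.0°) tan(-14.625°) = -0.0699, h₀ = 1.6408 rad.
Bracket: h₀ sin ϕ sin δ + cos ϕ cos δ sin h₀ = 1.6408×-0.25882×-0.25249 + 0.96593×0.96760×0.99755 = 0.107225 + 0.932344 = 1.039569.
Q̄ = (S_0/π) × [bracket] = (1361/π) × 1.039569 = 450.36 W/m².
— Configuration B (ϕ=+36.7°):
cos h₀ = −tan(+36.7°) tan(-14.625°) = 0.1945, h₀ = 1.3750 rad.
Bracket: h₀ sin ϕ sin δ + cos ϕ cos δ sin h₀ = 1.3750×0.59763×-0.25249 + 0.80178×0.96760×0.98090 = -0.207481 + 0.760985 = 0.553504.
Q̄ = (S_0/π) × [bracket] = (1361/π) × 0.553504 = 239.79 W/m².
Ratio Q̄_A / Q̄_B = 450.36 / 239.79 = 1.878.

Q̄_A / Q̄_B ≈ 1.88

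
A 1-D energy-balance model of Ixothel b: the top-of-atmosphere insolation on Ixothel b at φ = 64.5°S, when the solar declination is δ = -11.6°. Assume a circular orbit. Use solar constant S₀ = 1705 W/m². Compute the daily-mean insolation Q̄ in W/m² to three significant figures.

Q̄ ≈ 405 W/m²

cos H₀ = −tan(-64.5°) tan(-11.600°) = -0.4304, H₀ = 2.0157 rad.
Bracket: H₀ sin φ sin δ + cos φ cos δ sin H₀ = 2.0157×-0.90259×-0.20108 + 0.43051×0.97958×0.90266 = 0.365835 + 0.380669 = 0.746504.
Q̄ = (S₀/π) × [bracket] = (1705/π) × 0.746504 = 405.1 W/m².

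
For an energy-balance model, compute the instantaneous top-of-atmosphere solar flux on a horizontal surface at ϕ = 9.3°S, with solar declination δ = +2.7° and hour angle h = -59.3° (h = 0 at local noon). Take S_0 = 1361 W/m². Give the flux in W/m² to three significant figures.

cos θ_z = sin ϕ sin δ + cos ϕ cos δ cos h = -0.007613 + 0.503273 = 0.495660.
Flux = S_0 · cos θ_z = 1361 × 0.495660 = 674.6 W/m².

675 W/m²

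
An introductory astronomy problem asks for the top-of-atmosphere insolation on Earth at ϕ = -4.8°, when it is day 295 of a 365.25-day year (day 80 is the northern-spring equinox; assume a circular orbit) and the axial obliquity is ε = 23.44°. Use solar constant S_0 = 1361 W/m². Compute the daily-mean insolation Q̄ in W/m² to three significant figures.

Solar longitude: L_s = 360° × (295 − 80)/365.25 = 211.910°.
sin δ = sin 23.44° × sin 211.910° = -0.21026, so δ = -12.138°.
cos h₀ = −tan(-4.8°) tan(-12.138°) = -0.0181, h₀ = 1.5889 rad.
Bracket: h₀ sin ϕ sin δ + cos ϕ cos δ sin h₀ = 1.5889×-0.08368×-0.21026 + 0.99649×0.97764×0.99984 = 0.027956 + 0.974053 = 1.002009.
Q̄ = (S_0/π) × [bracket] = (1361/π) × 1.002009 = 434.1 W/m².

Q̄ ≈ 434 W/m²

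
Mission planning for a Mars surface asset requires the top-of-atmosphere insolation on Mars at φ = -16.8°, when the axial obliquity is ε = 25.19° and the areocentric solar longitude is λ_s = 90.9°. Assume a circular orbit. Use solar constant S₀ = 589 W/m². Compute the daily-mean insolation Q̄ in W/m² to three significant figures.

sin δ = sin 25.19° × sin 90.9° = 0.42557, so δ = +25.187°.
cos H₀ = −tan(-16.8°) tan(+25.187°) = 0.1420, H₀ = 1.4283 rad.
Bracket: H₀ sin φ sin δ + cos φ cos δ sin H₀ = 1.4283×-0.28903×0.42557 + 0.95732×0.90493×0.98987 = -0.175684 + 0.857532 = 0.681848.
Q̄ = (S₀/π) × [bracket] = (589/π) × 0.681848 = 127.8 W/m².

Q̄ ≈ 128 W/m²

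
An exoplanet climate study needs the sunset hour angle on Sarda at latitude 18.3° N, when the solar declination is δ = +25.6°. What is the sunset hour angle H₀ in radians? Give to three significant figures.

cos H₀ = −tan φ · tan δ = −tan(+18.3°) × tan(+25.600°) = -0.1585, so H₀ = 1.7299 rad = 99.12°.

H₀ = 1.73 rad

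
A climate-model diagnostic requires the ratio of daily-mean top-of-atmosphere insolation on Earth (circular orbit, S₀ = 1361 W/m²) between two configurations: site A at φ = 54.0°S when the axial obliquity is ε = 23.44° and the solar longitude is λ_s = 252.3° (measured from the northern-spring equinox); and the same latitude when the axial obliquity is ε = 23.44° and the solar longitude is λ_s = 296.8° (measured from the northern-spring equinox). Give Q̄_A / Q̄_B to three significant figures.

— Configuration A (φ=-54.0°):
Solar declination: sin δ = sin ε · sin λ_s = sin 23.44° × sin 252.3° = -0.37896, so δ = -22.269°.
cos H₀ = −tan(-54.0°) tan(-22.269°) = -0.5636, H₀ = 2.1696 rad.
Bracket: H₀ sin φ sin δ + cos φ cos δ sin H₀ = 2.1696×-0.80902×-0.37896 + 0.58779×0.92541×0.82603 = 0.665169 + 0.449316 = 1.114485.
Q̄ = (S₀/π) × [bracket] = (1361/π) × 1.114485 = 482.82 W/m².
— Configuration B (φ=-54.0°):
Solar declination: sin δ = sin ε · sin λ_s = sin 23.44° × sin 296.8° = -0.35506, so δ = -20.797°.
cos H₀ = −tan(-54.0°) tan(-20.797°) = -0.5228, H₀ = 2.1209 rad.
Bracket: H₀ sin φ sin δ + cos φ cos δ sin H₀ = 2.1209×-0.80902×-0.35506 + 0.58779×0.93484×0.85248 = 0.609230 + 0.468429 = 1.077659.
Q̄ = (S₀/π) × [bracket] = (1361/π) × 1.077659 = 466.86 W/m².
Ratio Q̄_A / Q̄_B = 482.82 / 466.86 = 1.034.

Q̄_A / Q̄_B ≈ 1.03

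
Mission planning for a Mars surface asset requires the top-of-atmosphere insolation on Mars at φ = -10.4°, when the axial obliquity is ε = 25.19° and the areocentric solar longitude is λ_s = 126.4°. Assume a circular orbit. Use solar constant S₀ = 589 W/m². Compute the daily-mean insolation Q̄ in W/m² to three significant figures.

sin δ = sin 25.19° × sin 126.4° = 0.34258, so δ = +20.034°.
cos H₀ = −tan(-10.4°) tan(+20.034°) = 0.0669, H₀ = 1.5038 rad.
Bracket: H₀ sin φ sin δ + cos φ cos δ sin H₀ = 1.5038×-0.18052×0.34258 + 0.98357×0.93949×0.99776 = -0.092999 + 0.921984 = 0.828985.
Q̄ = (S₀/π) × [bracket] = (589/π) × 0.828985 = 155.4 W/m².

Q̄ ≈ 155 W/m²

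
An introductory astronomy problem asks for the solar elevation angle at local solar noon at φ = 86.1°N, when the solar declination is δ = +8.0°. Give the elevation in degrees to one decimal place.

11.9°

At local noon the hour angle is zero, so the zenith angle equals |φ − δ| = |+86.1° − (+8.000°)| = 78.100°.
Elevation = 90° − 78.100° = 11.9°.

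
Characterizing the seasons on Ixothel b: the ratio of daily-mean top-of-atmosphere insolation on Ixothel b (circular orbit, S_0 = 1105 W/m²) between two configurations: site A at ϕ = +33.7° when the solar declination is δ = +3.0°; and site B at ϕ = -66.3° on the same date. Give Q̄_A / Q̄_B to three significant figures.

Q̄_A / Q̄_B ≈ 2.67

— Configuration A (ϕ=+33.7°):
cos h₀ = −tan(+33.7°) tan(+3.000°) = -0.0350, h₀ = 1.6058 rad.
Bracket: h₀ sin ϕ sin δ + cos ϕ cos δ sin h₀ = 1.6058×0.55484×0.05234 + 0.83195×0.99863×0.99939 = 0.046633 + 0.830303 = 0.876936.
Q̄ = (S_0/π) × [bracket] = (1105/π) × 0.876936 = 308.45 W/m².
— Configuration B (ϕ=-66.3°):
cos h₀ = −tan(-66.3°) tan(+3.000°) = 0.1194, h₀ = 1.4511 rad.
Bracket: h₀ sin ϕ sin δ + cos ϕ cos δ sin h₀ = 1.4511×-0.91566×0.05234 + 0.40195×0.99863×0.99285 = -0.069545 + 0.398529 = 0.328984.
Q̄ = (S_0/π) × [bracket] = (1105/π) × 0.328984 = 115.71 W/m².
Ratio Q̄_A / Q̄_B = 308.45 / 115.71 = 2.666.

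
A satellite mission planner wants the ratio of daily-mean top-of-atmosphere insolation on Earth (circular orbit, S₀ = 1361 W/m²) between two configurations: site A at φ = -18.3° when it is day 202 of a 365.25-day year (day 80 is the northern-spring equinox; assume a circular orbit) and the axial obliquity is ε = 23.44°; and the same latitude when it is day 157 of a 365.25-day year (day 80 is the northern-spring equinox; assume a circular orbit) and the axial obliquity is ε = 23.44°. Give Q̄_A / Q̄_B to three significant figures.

— Configuration A (φ=-18.3°):
Solar longitude: λ_s = 360° × (202 − 80)/365.25 = 120.246°.
sin δ = sin 23.44° × sin 120.246° = 0.34364, so δ = +20.099°.
cos H₀ = −tan(-18.3°) tan(+20.099°) = 0.1210, H₀ = 1.4495 rad.
Bracket: H₀ sin φ sin δ + cos φ cos δ sin H₀ = 1.4495×-0.31399×0.34364 + 0.94943×0.93910×0.99265 = -0.156400 + 0.885056 = 0.728656.
Q̄ = (S₀/π) × [bracket] = (1361/π) × 0.728656 = 315.67 W/m².
— Configuration B (φ=-18.3°):
Solar longitude: λ_s = 360° × (157 − 80)/365.25 = 75.893°.
sin δ = sin 23.44° × sin 75.893° = 0.38579, so δ = +22.693°.
cos H₀ = −tan(-18.3°) tan(+22.693°) = 0.1383, H₀ = 1.4321 rad.
Bracket: H₀ sin φ sin δ + cos φ cos δ sin H₀ = 1.4321×-0.31399×0.38579 + 0.94943×0.92259×0.99039 = -0.173476 + 0.867517 = 0.694041.
Q̄ = (S₀/π) × [bracket] = (1361/π) × 0.694041 = 300.67 W/m².
Ratio Q̄_A / Q̄_B = 315.67 / 300.67 = 1.050.

Q̄_A / Q̄_B ≈ 1.05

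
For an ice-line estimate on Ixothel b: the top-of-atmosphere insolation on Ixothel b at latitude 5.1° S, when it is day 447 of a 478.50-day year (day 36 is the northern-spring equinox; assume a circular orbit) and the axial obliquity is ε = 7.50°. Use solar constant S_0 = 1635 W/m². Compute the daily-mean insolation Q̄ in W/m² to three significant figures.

Solar longitude: L_s = 360° × (447 − 36)/478.50 = 309.216°.
sin δ = sin 7.50° × sin 309.216° = -0.10113, so δ = -5.804°.
cos h₀ = −tan(-5.1°) tan(-5.804°) = -0.0091, h₀ = 1.5799 rad.
Bracket: h₀ sin ϕ sin δ + cos ϕ cos δ sin h₀ = 1.5799×-0.08889×-0.10113 + 0.99604×0.99487×0.99996 = 0.014202 + 0.990891 = 1.005093.
Q̄ = (S_0/π) × [bracket] = (1635/π) × 1.005093 = 523.1 W/m².

Q̄ ≈ 523 W/m²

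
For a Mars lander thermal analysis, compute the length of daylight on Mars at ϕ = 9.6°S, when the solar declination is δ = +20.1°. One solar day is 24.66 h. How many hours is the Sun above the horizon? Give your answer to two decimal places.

11.84 h

cos h₀ = −tan ϕ · tan δ = −tan(-9.6°) × tan(+20.100°) = 0.0619, so h₀ = 1.5089 rad = 86.45°.
Daylight = 2h₀/(2π) × 24.66 h = (1.5089/π) × 24.66 = 11.84 h.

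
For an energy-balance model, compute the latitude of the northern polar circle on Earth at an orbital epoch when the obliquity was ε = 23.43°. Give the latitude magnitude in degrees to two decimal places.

The polar circle is the lowest latitude that experiences at least one full rotation of continuous daylight at the northern-summer solstice; it lies at |ϕ| = 90° − ε = 90° − 23.43° = 66.57°.

66.57°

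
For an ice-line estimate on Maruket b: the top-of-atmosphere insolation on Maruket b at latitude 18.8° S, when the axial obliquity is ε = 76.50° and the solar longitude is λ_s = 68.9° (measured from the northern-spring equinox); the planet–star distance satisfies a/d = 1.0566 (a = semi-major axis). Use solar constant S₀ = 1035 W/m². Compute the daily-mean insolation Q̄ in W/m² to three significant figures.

Q̄ ≈ 19.2 W/m²

Solar declination: sin δ = sin ε · sin λ_s = sin 76.50° × sin 68.9° = 0.90718, so δ = +65.118°.
cos H₀ = −tan(-18.8°) tan(+65.118°) = 0.7340, H₀ = 0.7466 rad.
Bracket: H₀ sin φ sin δ + cos φ cos δ sin H₀ = 0.7466×-0.32227×0.90718 + 0.94665×0.42075×0.67916 = -0.218274 + 0.270511 = 0.052237.
Inverse-square distance factor (a/d)² = 1.0566² = 1.116404.
Q̄ = (S₀/π) × 1.116404 × [bracket] = (1035/π) × 1.116404 × 0.052237 = 19.21 W/m².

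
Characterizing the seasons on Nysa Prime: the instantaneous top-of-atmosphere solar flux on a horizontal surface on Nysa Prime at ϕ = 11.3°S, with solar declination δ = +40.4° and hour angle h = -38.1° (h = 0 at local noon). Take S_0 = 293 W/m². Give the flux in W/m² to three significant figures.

135 W/m²

cos θ_z = sin ϕ sin δ + cos ϕ cos δ cos h = -0.126997 + 0.587664 = 0.460667.
Flux = S_0 · cos θ_z = 293 × 0.460667 = 135.0 W/m².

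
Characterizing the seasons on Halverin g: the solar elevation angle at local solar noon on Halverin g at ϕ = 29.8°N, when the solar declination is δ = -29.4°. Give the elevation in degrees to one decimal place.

At local noon the hour angle is zero, so the zenith angle equals |ϕ − δ| = |+29.8° − (-29.400°)| = 59.200°.
Elevation = 90° − 59.200° = 30.8°.

30.8°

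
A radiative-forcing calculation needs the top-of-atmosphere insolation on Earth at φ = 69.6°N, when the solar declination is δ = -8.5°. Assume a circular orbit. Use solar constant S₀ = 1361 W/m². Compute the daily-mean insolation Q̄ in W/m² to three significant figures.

Q̄ ≈ 67.3 W/m²

cos H₀ = −tan(+69.6°) tan(-8.500°) = 0.4019, H₀ = 1.1572 rad.
Bracket: H₀ sin φ sin δ + cos φ cos δ sin H₀ = 1.1572×0.93728×-0.14781 + 0.34857×0.98902×0.91570 = -0.160318 + 0.315681 = 0.155363.
Q̄ = (S₀/π) × [bracket] = (1361/π) × 0.155363 = 67.31 W/m².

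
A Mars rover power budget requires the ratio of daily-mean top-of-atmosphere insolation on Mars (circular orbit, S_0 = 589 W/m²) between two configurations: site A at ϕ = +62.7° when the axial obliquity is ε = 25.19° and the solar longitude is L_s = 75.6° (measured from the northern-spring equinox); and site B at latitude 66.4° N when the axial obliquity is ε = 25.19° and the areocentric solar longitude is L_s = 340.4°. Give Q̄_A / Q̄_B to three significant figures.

— Configuration A (ϕ=+62.7°):
Solar declination: sin δ = sin ε · sin L_s = sin 25.19° × sin 75.6° = 0.41225, so δ = +24.346°.
cos h₀ = −tan(+62.7°) tan(+24.346°) = -0.8767, h₀ = 2.6397 rad.
Bracket: h₀ sin ϕ sin δ + cos ϕ cos δ sin h₀ = 2.6397×0.88862×0.41225 + 0.45865×0.91107×0.48107 = 0.967011 + 0.201021 = 1.168032.
Q̄ = (S_0/π) × [bracket] = (589/π) × 1.168032 = 218.99 W/m².
— Configuration B (ϕ=+66.4°):
sin δ = sin 25.19° × sin 340.4° = -0.14278, so δ = -8.208°.
cos h₀ = −tan(+66.4°) tan(-8.208°) = 0.3302, h₀ = 1.2343 rad.
Bracket: h₀ sin ϕ sin δ + cos ϕ cos δ sin h₀ = 1.2343×0.91636×-0.14278 + 0.40035×0.98976×0.94392 = -0.161493 + 0.374029 = 0.212536.
Q̄ = (S_0/π) × [bracket] = (589/π) × 0.212536 = 39.847 W/m².
Ratio Q̄_A / Q̄_B = 218.99 / 39.847 = 5.496.

Q̄_A / Q̄_B ≈ 5.50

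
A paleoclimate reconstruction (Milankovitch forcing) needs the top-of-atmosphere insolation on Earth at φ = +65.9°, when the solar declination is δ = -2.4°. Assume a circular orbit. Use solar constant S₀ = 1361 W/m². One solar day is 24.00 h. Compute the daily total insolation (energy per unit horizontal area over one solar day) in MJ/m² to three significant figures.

13.1 MJ/m²

cos H₀ = −tan(+65.9°) tan(-2.400°) = 0.0937, H₀ = 1.4770 rad.
Bracket: H₀ sin φ sin δ + cos φ cos δ sin H₀ = 1.4770×0.91283×-0.04188 + 0.40833×0.99912×0.99560 = -0.056465 + 0.406176 = 0.349711.
Q̄ = (S₀/π) × [bracket] = (1361/π) × 0.349711 = 151.50 W/m².
Daily total = Q̄ × 24.00 h × 3600 s/h = 151.50 × 24.00 × 3600 / 10⁶ = 13.09 MJ/m².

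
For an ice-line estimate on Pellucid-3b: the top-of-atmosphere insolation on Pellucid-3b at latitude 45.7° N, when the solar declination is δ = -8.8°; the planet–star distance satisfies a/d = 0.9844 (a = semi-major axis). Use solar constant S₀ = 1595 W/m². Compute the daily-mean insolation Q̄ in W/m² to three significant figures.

Q̄ ≈ 259 W/m²

cos H₀ = −tan(+45.7°) tan(-8.800°) = 0.1586, H₀ = 1.4115 rad.
Bracket: H₀ sin φ sin δ + cos φ cos δ sin H₀ = 1.4115×0.71569×-0.15299 + 0.69842×0.98823×0.98734 = -0.154550 + 0.681462 = 0.526912.
Inverse-square distance factor (a/d)² = 0.9844² = 0.969043.
Q̄ = (S₀/π) × 0.969043 × [bracket] = (1595/π) × 0.969043 × 0.526912 = 259.2 W/m².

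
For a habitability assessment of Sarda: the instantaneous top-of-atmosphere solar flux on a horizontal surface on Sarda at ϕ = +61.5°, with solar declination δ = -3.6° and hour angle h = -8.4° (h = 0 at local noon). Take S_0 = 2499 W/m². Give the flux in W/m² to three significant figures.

1.04e+03 W/m²

cos θ_z = sin ϕ sin δ + cos ϕ cos δ cos h = -0.055181 + 0.471108 = 0.415927.
Flux = S_0 · cos θ_z = 2499 × 0.415927 = 1039 W/m².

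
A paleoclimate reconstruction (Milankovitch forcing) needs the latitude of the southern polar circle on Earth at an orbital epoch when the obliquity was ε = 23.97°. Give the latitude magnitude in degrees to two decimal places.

The polar circle is the lowest latitude that experiences at least one full rotation of continuous darkness at the northern-summer solstice; it lies at |ϕ| = 90° − ε = 90° − 23.97° = 66.03°.

66.03°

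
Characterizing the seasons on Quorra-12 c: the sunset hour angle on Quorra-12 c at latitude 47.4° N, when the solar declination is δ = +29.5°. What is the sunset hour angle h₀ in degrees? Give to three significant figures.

h₀ = 128°

cos h₀ = −tan ϕ · tan δ = −tan(+47.4°) × tan(+29.500°) = -0.6153, so h₀ = 2.2335 rad = 127.97°.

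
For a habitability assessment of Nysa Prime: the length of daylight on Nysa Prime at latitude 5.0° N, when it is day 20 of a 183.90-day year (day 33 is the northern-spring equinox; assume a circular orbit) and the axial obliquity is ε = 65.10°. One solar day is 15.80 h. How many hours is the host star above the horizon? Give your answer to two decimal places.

7.71 h

Solar longitude: λ_s = 360° × (20 − 33)/183.90 = -25.449°, i.e. -25.449° + 360° = 334.551°.
sin δ = sin 65.10° × sin 334.551° = -0.38976, so δ = -22.939°.
cos H₀ = −tan φ · tan δ = −tan(+5.0°) × tan(-22.939°) = 0.0370, so H₀ = 1.5338 rad = 87.88°.
Daylight = 2H₀/(2π) × 15.80 h = (1.5338/π) × 15.80 = 7.71 h.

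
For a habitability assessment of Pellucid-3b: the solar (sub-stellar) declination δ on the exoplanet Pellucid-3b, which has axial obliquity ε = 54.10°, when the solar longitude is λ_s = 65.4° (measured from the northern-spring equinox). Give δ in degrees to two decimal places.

sin δ = sin ε · sin λ_s = sin 54.10° × sin 65.4° = 0.736519.
δ = arcsin(0.736519) = +47.44°.

δ = +47.44°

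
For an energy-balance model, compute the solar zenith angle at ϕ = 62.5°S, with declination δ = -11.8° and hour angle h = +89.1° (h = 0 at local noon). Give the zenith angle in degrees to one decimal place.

θ_z = 79.1°

cos θ_z = sin ϕ sin δ + cos ϕ cos δ cos h = 0.181390 + 0.007100 = 0.188490.
θ_z = arccos(0.188490) = 79.1°.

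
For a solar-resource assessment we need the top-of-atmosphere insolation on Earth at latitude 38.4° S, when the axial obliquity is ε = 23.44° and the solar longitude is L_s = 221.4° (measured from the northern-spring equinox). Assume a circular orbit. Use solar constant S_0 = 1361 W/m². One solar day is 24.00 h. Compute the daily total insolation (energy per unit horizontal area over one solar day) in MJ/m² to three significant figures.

38.6 MJ/m²

Solar declination: sin δ = sin ε · sin L_s = sin 23.44° × sin 221.4° = -0.26306, so δ = -15.252°.
cos h₀ = −tan(-38.4°) tan(-15.252°) = -0.2161, h₀ = 1.7886 rad.
Bracket: h₀ sin ϕ sin δ + cos ϕ cos δ sin h₀ = 1.7886×-0.62115×-0.26306 + 0.78369×0.96478×0.97637 = 0.292257 + 0.738222 = 1.030479.
Q̄ = (S_0/π) × [bracket] = (1361/π) × 1.030479 = 446.42 W/m².
Daily total = Q̄ × 24.00 h × 3600 s/h = 446.42 × 24.00 × 3600 / 10⁶ = 38.57 MJ/m².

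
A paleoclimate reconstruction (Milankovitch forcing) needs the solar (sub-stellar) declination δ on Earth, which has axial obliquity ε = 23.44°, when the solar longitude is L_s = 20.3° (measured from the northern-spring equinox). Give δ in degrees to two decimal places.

δ = +7.93°

sin δ = sin ε · sin L_s = sin 23.44° × sin 20.3° = 0.138007.
δ = arcsin(0.138007) = +7.93°.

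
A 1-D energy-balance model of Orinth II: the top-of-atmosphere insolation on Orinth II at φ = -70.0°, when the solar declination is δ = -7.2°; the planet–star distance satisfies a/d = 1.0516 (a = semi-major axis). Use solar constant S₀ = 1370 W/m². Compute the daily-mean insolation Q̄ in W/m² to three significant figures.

cos H₀ = −tan(-70.0°) tan(-7.200°) = -0.3471, H₀ = 1.9253 rad.
Bracket: H₀ sin φ sin δ + cos φ cos δ sin H₀ = 1.9253×-0.93969×-0.12533 + 0.34202×0.99211×0.93783 = 0.226745 + 0.318226 = 0.544971.
Inverse-square distance factor (a/d)² = 1.0516² = 1.105863.
Q̄ = (S₀/π) × 1.105863 × [bracket] = (1370/π) × 1.105863 × 0.544971 = 262.8 W/m².

Q̄ ≈ 263 W/m²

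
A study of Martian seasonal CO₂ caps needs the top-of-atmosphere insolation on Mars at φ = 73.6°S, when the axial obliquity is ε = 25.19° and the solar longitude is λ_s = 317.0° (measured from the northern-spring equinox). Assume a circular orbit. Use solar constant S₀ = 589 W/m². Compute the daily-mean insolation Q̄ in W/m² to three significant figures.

Solar declination: sin δ = sin ε · sin λ_s = sin 25.19° × sin 317.0° = -0.29027, so δ = -16.874°.
cos H₀ = −tan(-73.6°) tan(-16.874°) = -1.0306 ≤ −1 ⇒ polar day, H₀ = π.
Bracket: H₀ sin φ sin δ + cos φ cos δ sin H₀ = 3.1416×-0.95931×-0.29027 + 0.28234×0.95694×0.00000 = 0.874807 + 0.000000 = 0.874807.
Q̄ = (S₀/π) × [bracket] = (589/π) × 0.874807 = 164.0 W/m².

Q̄ ≈ 164 W/m²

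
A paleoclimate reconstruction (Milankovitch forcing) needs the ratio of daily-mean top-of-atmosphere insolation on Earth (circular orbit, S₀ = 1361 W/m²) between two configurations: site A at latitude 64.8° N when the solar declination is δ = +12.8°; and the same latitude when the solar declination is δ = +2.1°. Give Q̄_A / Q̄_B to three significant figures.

— Configuration A (φ=+64.8°):
cos H₀ = −tan(+64.8°) tan(+12.800°) = -0.4828, H₀ = 2.0747 rad.
Bracket: H₀ sin φ sin δ + cos φ cos δ sin H₀ = 2.0747×0.90483×0.22155 + 0.42578×0.97515×0.87572 = 0.415905 + 0.363598 = 0.779503.
Q̄ = (S₀/π) × [bracket] = (1361/π) × 0.779503 = 337.70 W/m².
— Configuration B (φ=+64.8°):
cos H₀ = −tan(+64.8°) tan(+2.100°) = -0.0779, H₀ = 1.6488 rad.
Bracket: H₀ sin φ sin δ + cos φ cos δ sin H₀ = 1.6488×0.90483×0.03664 + 0.42578×0.99933×0.99696 = 0.054663 + 0.424201 = 0.478864.
Q̄ = (S₀/π) × [bracket] = (1361/π) × 0.478864 = 207.45 W/m².
Ratio Q̄_A / Q̄_B = 337.70 / 207.45 = 1.628.

Q̄_A / Q̄_B ≈ 1.63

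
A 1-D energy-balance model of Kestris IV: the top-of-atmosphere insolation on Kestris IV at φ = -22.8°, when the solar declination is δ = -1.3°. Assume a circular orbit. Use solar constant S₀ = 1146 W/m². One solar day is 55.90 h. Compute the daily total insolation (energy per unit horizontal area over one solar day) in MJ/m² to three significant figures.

68.7 MJ/m²

cos H₀ = −tan(-22.8°) tan(-1.300°) = -0.0095, H₀ = 1.5803 rad.
Bracket: H₀ sin φ sin δ + cos φ cos δ sin H₀ = 1.5803×-0.38752×-0.02269 + 0.92186×0.99974×0.99995 = 0.013895 + 0.921574 = 0.935469.
Q̄ = (S₀/π) × [bracket] = (1146/π) × 0.935469 = 341.24 W/m².
Daily total = Q̄ × 55.90 h × 3600 s/h = 341.24 × 55.90 × 3600 / 10⁶ = 68.67 MJ/m².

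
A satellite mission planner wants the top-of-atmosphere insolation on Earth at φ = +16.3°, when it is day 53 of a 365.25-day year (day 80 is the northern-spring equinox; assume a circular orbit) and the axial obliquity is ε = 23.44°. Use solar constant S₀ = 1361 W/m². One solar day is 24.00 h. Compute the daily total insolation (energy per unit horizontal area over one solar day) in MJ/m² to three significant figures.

Solar longitude: λ_s = 360° × (53 − 80)/365.25 = -26.612°, i.e. -26.612° + 360° = 333.388°.
sin δ = sin 23.44° × sin 333.388° = -0.17819, so δ = -10.264°.
cos H₀ = −tan(+16.3°) tan(-10.264°) = 0.0530, H₀ = 1.5178 rad.
Bracket: H₀ sin φ sin δ + cos φ cos δ sin H₀ = 1.5178×0.28067×-0.17819 + 0.95981×0.98400×0.99860 = -0.075909 + 0.943131 = 0.867222.
Q̄ = (S₀/π) × [bracket] = (1361/π) × 0.867222 = 375.70 W/m².
Daily total = Q̄ × 24.00 h × 3600 s/h = 375.70 × 24.00 × 3600 / 10⁶ = 32.46 MJ/m².

32.5 MJ/m²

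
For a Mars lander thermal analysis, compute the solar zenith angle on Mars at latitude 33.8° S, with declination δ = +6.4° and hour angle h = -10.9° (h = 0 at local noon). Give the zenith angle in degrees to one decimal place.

θ_z = 41.5°

cos θ_z = sin ϕ sin δ + cos ϕ cos δ cos h = -0.062010 + 0.810907 = 0.748897.
θ_z = arccos(0.748897) = 41.5°.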